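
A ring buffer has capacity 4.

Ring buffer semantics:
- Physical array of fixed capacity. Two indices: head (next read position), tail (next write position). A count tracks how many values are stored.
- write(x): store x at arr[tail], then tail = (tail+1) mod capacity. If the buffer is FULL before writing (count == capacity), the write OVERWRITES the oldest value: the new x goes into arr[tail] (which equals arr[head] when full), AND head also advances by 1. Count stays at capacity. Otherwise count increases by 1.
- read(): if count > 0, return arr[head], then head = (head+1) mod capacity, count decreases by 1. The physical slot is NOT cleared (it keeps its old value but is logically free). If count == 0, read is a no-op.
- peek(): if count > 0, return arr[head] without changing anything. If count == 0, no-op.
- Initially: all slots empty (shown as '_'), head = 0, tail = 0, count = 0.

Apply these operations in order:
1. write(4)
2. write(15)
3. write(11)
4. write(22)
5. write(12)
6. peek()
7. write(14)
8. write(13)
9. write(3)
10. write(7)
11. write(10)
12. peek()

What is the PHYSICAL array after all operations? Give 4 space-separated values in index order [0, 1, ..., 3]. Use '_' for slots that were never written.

After op 1 (write(4)): arr=[4 _ _ _] head=0 tail=1 count=1
After op 2 (write(15)): arr=[4 15 _ _] head=0 tail=2 count=2
After op 3 (write(11)): arr=[4 15 11 _] head=0 tail=3 count=3
After op 4 (write(22)): arr=[4 15 11 22] head=0 tail=0 count=4
After op 5 (write(12)): arr=[12 15 11 22] head=1 tail=1 count=4
After op 6 (peek()): arr=[12 15 11 22] head=1 tail=1 count=4
After op 7 (write(14)): arr=[12 14 11 22] head=2 tail=2 count=4
After op 8 (write(13)): arr=[12 14 13 22] head=3 tail=3 count=4
After op 9 (write(3)): arr=[12 14 13 3] head=0 tail=0 count=4
After op 10 (write(7)): arr=[7 14 13 3] head=1 tail=1 count=4
After op 11 (write(10)): arr=[7 10 13 3] head=2 tail=2 count=4
After op 12 (peek()): arr=[7 10 13 3] head=2 tail=2 count=4

Answer: 7 10 13 3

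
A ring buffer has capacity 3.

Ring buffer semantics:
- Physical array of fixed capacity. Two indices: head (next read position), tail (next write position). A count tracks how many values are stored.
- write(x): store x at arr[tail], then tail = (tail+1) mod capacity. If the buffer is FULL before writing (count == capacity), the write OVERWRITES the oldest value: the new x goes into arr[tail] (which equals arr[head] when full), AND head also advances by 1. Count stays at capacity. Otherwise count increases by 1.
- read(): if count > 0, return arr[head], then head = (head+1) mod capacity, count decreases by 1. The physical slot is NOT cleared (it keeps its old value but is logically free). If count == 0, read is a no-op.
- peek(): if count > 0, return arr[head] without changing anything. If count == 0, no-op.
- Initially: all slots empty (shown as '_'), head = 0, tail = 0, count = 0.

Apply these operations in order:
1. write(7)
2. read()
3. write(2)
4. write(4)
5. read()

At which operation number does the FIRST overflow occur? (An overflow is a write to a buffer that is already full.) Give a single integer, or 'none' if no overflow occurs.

Answer: none

Derivation:
After op 1 (write(7)): arr=[7 _ _] head=0 tail=1 count=1
After op 2 (read()): arr=[7 _ _] head=1 tail=1 count=0
After op 3 (write(2)): arr=[7 2 _] head=1 tail=2 count=1
After op 4 (write(4)): arr=[7 2 4] head=1 tail=0 count=2
After op 5 (read()): arr=[7 2 4] head=2 tail=0 count=1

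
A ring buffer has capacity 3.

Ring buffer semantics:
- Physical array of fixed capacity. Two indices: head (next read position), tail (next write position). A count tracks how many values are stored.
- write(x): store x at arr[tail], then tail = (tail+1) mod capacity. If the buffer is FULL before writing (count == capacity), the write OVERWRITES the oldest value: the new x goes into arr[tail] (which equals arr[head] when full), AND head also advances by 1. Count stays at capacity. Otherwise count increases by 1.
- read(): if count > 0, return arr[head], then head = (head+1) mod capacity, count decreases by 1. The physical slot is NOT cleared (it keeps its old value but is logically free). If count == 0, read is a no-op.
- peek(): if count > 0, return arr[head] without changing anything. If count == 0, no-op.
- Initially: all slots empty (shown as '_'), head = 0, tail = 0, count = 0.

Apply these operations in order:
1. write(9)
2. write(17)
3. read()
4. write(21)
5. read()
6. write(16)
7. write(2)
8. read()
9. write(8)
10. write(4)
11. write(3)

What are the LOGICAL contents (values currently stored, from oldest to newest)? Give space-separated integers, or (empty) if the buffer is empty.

Answer: 8 4 3

Derivation:
After op 1 (write(9)): arr=[9 _ _] head=0 tail=1 count=1
After op 2 (write(17)): arr=[9 17 _] head=0 tail=2 count=2
After op 3 (read()): arr=[9 17 _] head=1 tail=2 count=1
After op 4 (write(21)): arr=[9 17 21] head=1 tail=0 count=2
After op 5 (read()): arr=[9 17 21] head=2 tail=0 count=1
After op 6 (write(16)): arr=[16 17 21] head=2 tail=1 count=2
After op 7 (write(2)): arr=[16 2 21] head=2 tail=2 count=3
After op 8 (read()): arr=[16 2 21] head=0 tail=2 count=2
After op 9 (write(8)): arr=[16 2 8] head=0 tail=0 count=3
After op 10 (write(4)): arr=[4 2 8] head=1 tail=1 count=3
After op 11 (write(3)): arr=[4 3 8] head=2 tail=2 count=3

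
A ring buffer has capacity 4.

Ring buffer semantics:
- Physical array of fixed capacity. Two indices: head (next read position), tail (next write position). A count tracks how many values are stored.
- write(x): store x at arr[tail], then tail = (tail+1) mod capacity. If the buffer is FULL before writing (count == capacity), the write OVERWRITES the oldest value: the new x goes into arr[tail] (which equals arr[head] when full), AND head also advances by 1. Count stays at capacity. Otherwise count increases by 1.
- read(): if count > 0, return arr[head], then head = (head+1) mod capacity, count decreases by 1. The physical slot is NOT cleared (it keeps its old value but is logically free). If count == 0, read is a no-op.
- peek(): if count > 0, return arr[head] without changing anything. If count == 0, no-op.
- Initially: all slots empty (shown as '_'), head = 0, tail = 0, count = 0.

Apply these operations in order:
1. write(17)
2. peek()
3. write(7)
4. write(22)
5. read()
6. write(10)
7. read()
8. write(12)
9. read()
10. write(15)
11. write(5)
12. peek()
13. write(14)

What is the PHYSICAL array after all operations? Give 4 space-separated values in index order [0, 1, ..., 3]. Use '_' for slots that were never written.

Answer: 12 15 5 14

Derivation:
After op 1 (write(17)): arr=[17 _ _ _] head=0 tail=1 count=1
After op 2 (peek()): arr=[17 _ _ _] head=0 tail=1 count=1
After op 3 (write(7)): arr=[17 7 _ _] head=0 tail=2 count=2
After op 4 (write(22)): arr=[17 7 22 _] head=0 tail=3 count=3
After op 5 (read()): arr=[17 7 22 _] head=1 tail=3 count=2
After op 6 (write(10)): arr=[17 7 22 10] head=1 tail=0 count=3
After op 7 (read()): arr=[17 7 22 10] head=2 tail=0 count=2
After op 8 (write(12)): arr=[12 7 22 10] head=2 tail=1 count=3
After op 9 (read()): arr=[12 7 22 10] head=3 tail=1 count=2
After op 10 (write(15)): arr=[12 15 22 10] head=3 tail=2 count=3
After op 11 (write(5)): arr=[12 15 5 10] head=3 tail=3 count=4
After op 12 (peek()): arr=[12 15 5 10] head=3 tail=3 count=4
After op 13 (write(14)): arr=[12 15 5 14] head=0 tail=0 count=4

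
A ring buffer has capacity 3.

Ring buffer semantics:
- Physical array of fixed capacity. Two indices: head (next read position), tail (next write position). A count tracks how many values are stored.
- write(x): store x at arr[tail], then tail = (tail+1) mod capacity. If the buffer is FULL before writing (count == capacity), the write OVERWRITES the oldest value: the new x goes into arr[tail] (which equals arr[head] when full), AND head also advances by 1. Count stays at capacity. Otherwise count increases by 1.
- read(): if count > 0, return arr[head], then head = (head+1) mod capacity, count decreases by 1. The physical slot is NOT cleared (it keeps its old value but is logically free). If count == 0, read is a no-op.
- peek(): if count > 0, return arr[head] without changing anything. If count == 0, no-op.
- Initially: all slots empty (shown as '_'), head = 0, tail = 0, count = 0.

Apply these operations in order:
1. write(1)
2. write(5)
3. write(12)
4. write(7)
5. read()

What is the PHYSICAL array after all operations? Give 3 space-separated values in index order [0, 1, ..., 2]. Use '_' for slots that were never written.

After op 1 (write(1)): arr=[1 _ _] head=0 tail=1 count=1
After op 2 (write(5)): arr=[1 5 _] head=0 tail=2 count=2
After op 3 (write(12)): arr=[1 5 12] head=0 tail=0 count=3
After op 4 (write(7)): arr=[7 5 12] head=1 tail=1 count=3
After op 5 (read()): arr=[7 5 12] head=2 tail=1 count=2

Answer: 7 5 12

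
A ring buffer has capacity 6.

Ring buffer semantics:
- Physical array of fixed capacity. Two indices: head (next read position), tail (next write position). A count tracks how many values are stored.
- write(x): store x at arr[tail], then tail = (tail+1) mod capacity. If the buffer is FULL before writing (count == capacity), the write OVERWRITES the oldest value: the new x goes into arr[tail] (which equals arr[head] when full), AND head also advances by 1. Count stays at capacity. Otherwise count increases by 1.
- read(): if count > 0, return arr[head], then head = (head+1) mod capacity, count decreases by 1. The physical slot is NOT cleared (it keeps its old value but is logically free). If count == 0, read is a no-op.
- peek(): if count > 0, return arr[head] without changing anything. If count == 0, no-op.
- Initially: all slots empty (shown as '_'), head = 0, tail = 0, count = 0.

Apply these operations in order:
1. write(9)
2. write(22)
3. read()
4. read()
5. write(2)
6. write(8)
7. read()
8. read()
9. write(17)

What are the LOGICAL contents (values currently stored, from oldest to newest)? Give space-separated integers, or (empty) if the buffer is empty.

Answer: 17

Derivation:
After op 1 (write(9)): arr=[9 _ _ _ _ _] head=0 tail=1 count=1
After op 2 (write(22)): arr=[9 22 _ _ _ _] head=0 tail=2 count=2
After op 3 (read()): arr=[9 22 _ _ _ _] head=1 tail=2 count=1
After op 4 (read()): arr=[9 22 _ _ _ _] head=2 tail=2 count=0
After op 5 (write(2)): arr=[9 22 2 _ _ _] head=2 tail=3 count=1
After op 6 (write(8)): arr=[9 22 2 8 _ _] head=2 tail=4 count=2
After op 7 (read()): arr=[9 22 2 8 _ _] head=3 tail=4 count=1
After op 8 (read()): arr=[9 22 2 8 _ _] head=4 tail=4 count=0
After op 9 (write(17)): arr=[9 22 2 8 17 _] head=4 tail=5 count=1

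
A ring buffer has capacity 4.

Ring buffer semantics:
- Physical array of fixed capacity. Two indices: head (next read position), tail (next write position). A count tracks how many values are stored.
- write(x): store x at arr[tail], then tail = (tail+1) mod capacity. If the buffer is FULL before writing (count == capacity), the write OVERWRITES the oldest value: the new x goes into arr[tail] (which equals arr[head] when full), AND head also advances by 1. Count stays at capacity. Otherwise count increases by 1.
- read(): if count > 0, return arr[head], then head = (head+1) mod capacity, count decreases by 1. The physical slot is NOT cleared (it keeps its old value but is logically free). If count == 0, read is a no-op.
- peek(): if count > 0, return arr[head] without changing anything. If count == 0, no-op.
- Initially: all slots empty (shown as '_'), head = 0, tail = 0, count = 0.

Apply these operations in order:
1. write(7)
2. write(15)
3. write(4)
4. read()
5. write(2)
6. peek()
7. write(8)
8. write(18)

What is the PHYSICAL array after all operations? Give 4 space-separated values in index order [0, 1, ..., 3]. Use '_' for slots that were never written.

After op 1 (write(7)): arr=[7 _ _ _] head=0 tail=1 count=1
After op 2 (write(15)): arr=[7 15 _ _] head=0 tail=2 count=2
After op 3 (write(4)): arr=[7 15 4 _] head=0 tail=3 count=3
After op 4 (read()): arr=[7 15 4 _] head=1 tail=3 count=2
After op 5 (write(2)): arr=[7 15 4 2] head=1 tail=0 count=3
After op 6 (peek()): arr=[7 15 4 2] head=1 tail=0 count=3
After op 7 (write(8)): arr=[8 15 4 2] head=1 tail=1 count=4
After op 8 (write(18)): arr=[8 18 4 2] head=2 tail=2 count=4

Answer: 8 18 4 2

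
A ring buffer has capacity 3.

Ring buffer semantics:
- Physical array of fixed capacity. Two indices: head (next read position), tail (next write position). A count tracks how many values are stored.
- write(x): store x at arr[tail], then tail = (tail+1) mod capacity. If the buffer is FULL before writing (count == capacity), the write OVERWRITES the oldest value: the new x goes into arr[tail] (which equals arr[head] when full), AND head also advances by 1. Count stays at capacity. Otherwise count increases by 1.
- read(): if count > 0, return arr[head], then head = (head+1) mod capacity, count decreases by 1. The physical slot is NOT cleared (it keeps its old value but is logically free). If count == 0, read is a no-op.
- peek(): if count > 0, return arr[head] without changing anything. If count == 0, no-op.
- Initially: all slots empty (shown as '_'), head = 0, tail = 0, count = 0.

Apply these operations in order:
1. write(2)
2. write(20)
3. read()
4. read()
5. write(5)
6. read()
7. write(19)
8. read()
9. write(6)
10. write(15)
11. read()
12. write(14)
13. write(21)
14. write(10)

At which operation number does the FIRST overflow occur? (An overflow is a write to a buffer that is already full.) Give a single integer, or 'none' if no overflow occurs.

Answer: 14

Derivation:
After op 1 (write(2)): arr=[2 _ _] head=0 tail=1 count=1
After op 2 (write(20)): arr=[2 20 _] head=0 tail=2 count=2
After op 3 (read()): arr=[2 20 _] head=1 tail=2 count=1
After op 4 (read()): arr=[2 20 _] head=2 tail=2 count=0
After op 5 (write(5)): arr=[2 20 5] head=2 tail=0 count=1
After op 6 (read()): arr=[2 20 5] head=0 tail=0 count=0
After op 7 (write(19)): arr=[19 20 5] head=0 tail=1 count=1
After op 8 (read()): arr=[19 20 5] head=1 tail=1 count=0
After op 9 (write(6)): arr=[19 6 5] head=1 tail=2 count=1
After op 10 (write(15)): arr=[19 6 15] head=1 tail=0 count=2
After op 11 (read()): arr=[19 6 15] head=2 tail=0 count=1
After op 12 (write(14)): arr=[14 6 15] head=2 tail=1 count=2
After op 13 (write(21)): arr=[14 21 15] head=2 tail=2 count=3
After op 14 (write(10)): arr=[14 21 10] head=0 tail=0 count=3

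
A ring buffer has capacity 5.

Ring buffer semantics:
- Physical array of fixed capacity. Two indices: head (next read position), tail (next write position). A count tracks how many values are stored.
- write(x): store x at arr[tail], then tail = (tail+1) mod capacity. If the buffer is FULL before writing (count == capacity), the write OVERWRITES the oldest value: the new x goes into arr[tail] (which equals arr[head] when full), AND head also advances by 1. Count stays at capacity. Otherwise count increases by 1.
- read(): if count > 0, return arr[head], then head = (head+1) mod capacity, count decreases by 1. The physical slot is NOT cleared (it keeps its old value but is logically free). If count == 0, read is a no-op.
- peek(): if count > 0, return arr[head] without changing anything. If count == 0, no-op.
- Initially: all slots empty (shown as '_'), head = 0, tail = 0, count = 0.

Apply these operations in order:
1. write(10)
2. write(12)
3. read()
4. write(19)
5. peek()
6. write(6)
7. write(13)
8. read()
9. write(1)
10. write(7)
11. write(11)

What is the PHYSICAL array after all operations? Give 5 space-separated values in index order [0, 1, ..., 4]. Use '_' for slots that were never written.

Answer: 1 7 11 6 13

Derivation:
After op 1 (write(10)): arr=[10 _ _ _ _] head=0 tail=1 count=1
After op 2 (write(12)): arr=[10 12 _ _ _] head=0 tail=2 count=2
After op 3 (read()): arr=[10 12 _ _ _] head=1 tail=2 count=1
After op 4 (write(19)): arr=[10 12 19 _ _] head=1 tail=3 count=2
After op 5 (peek()): arr=[10 12 19 _ _] head=1 tail=3 count=2
After op 6 (write(6)): arr=[10 12 19 6 _] head=1 tail=4 count=3
After op 7 (write(13)): arr=[10 12 19 6 13] head=1 tail=0 count=4
After op 8 (read()): arr=[10 12 19 6 13] head=2 tail=0 count=3
After op 9 (write(1)): arr=[1 12 19 6 13] head=2 tail=1 count=4
After op 10 (write(7)): arr=[1 7 19 6 13] head=2 tail=2 count=5
After op 11 (write(11)): arr=[1 7 11 6 13] head=3 tail=3 count=5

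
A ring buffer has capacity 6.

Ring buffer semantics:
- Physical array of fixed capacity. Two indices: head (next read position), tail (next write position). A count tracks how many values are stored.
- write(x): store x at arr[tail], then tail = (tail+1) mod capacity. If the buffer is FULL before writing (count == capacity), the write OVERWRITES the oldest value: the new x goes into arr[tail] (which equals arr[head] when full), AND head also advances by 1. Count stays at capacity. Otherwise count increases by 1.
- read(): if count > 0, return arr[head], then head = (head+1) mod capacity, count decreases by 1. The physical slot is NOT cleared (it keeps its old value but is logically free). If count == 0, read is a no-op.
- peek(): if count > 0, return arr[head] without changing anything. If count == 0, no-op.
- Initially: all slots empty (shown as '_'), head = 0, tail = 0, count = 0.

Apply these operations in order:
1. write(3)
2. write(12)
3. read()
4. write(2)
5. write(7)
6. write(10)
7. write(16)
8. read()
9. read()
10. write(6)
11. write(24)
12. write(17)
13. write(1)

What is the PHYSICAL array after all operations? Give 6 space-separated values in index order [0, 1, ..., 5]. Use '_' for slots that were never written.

After op 1 (write(3)): arr=[3 _ _ _ _ _] head=0 tail=1 count=1
After op 2 (write(12)): arr=[3 12 _ _ _ _] head=0 tail=2 count=2
After op 3 (read()): arr=[3 12 _ _ _ _] head=1 tail=2 count=1
After op 4 (write(2)): arr=[3 12 2 _ _ _] head=1 tail=3 count=2
After op 5 (write(7)): arr=[3 12 2 7 _ _] head=1 tail=4 count=3
After op 6 (write(10)): arr=[3 12 2 7 10 _] head=1 tail=5 count=4
After op 7 (write(16)): arr=[3 12 2 7 10 16] head=1 tail=0 count=5
After op 8 (read()): arr=[3 12 2 7 10 16] head=2 tail=0 count=4
After op 9 (read()): arr=[3 12 2 7 10 16] head=3 tail=0 count=3
After op 10 (write(6)): arr=[6 12 2 7 10 16] head=3 tail=1 count=4
After op 11 (write(24)): arr=[6 24 2 7 10 16] head=3 tail=2 count=5
After op 12 (write(17)): arr=[6 24 17 7 10 16] head=3 tail=3 count=6
After op 13 (write(1)): arr=[6 24 17 1 10 16] head=4 tail=4 count=6

Answer: 6 24 17 1 10 16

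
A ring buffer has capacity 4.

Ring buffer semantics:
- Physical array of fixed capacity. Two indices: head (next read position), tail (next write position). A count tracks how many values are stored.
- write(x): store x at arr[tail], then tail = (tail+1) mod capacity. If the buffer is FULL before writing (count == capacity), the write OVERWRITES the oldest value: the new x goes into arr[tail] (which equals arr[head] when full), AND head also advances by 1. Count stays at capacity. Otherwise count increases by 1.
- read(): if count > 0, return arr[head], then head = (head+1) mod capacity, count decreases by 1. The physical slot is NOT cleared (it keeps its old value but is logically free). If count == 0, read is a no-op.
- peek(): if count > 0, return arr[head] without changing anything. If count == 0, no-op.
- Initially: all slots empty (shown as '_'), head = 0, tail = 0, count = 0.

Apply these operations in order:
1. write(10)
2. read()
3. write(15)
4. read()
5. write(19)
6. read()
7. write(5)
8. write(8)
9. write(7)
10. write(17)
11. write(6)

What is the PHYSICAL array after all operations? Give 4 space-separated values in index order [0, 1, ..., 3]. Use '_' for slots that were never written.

Answer: 8 7 17 6

Derivation:
After op 1 (write(10)): arr=[10 _ _ _] head=0 tail=1 count=1
After op 2 (read()): arr=[10 _ _ _] head=1 tail=1 count=0
After op 3 (write(15)): arr=[10 15 _ _] head=1 tail=2 count=1
After op 4 (read()): arr=[10 15 _ _] head=2 tail=2 count=0
After op 5 (write(19)): arr=[10 15 19 _] head=2 tail=3 count=1
After op 6 (read()): arr=[10 15 19 _] head=3 tail=3 count=0
After op 7 (write(5)): arr=[10 15 19 5] head=3 tail=0 count=1
After op 8 (write(8)): arr=[8 15 19 5] head=3 tail=1 count=2
After op 9 (write(7)): arr=[8 7 19 5] head=3 tail=2 count=3
After op 10 (write(17)): arr=[8 7 17 5] head=3 tail=3 count=4
After op 11 (write(6)): arr=[8 7 17 6] head=0 tail=0 count=4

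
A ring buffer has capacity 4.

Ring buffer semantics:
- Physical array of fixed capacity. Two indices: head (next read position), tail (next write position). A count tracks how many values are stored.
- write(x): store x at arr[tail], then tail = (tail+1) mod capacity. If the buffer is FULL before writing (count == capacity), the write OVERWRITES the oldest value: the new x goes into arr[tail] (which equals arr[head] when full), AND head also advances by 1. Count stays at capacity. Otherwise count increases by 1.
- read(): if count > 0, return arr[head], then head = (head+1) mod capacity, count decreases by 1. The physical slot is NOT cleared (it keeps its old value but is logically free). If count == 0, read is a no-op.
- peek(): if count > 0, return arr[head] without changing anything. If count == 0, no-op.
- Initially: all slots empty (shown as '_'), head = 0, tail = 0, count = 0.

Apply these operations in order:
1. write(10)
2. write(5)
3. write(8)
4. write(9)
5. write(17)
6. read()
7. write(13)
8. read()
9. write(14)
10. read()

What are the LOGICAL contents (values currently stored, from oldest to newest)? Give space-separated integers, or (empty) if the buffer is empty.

After op 1 (write(10)): arr=[10 _ _ _] head=0 tail=1 count=1
After op 2 (write(5)): arr=[10 5 _ _] head=0 tail=2 count=2
After op 3 (write(8)): arr=[10 5 8 _] head=0 tail=3 count=3
After op 4 (write(9)): arr=[10 5 8 9] head=0 tail=0 count=4
After op 5 (write(17)): arr=[17 5 8 9] head=1 tail=1 count=4
After op 6 (read()): arr=[17 5 8 9] head=2 tail=1 count=3
After op 7 (write(13)): arr=[17 13 8 9] head=2 tail=2 count=4
After op 8 (read()): arr=[17 13 8 9] head=3 tail=2 count=3
After op 9 (write(14)): arr=[17 13 14 9] head=3 tail=3 count=4
After op 10 (read()): arr=[17 13 14 9] head=0 tail=3 count=3

Answer: 17 13 14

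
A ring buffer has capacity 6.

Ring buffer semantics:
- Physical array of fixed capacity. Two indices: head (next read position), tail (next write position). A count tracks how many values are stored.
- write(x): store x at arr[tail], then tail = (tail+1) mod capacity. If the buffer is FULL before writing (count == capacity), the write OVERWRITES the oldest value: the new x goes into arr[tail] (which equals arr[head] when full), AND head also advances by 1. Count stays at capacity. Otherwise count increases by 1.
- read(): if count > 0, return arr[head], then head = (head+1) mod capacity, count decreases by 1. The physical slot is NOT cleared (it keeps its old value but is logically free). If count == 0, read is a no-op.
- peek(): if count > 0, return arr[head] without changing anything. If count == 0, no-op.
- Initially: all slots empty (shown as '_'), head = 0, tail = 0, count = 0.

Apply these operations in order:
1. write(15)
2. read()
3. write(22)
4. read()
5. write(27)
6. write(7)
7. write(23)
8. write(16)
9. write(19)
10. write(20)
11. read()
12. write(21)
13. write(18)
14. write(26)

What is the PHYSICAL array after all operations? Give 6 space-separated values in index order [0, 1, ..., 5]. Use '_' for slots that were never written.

Answer: 19 20 21 18 26 16

Derivation:
After op 1 (write(15)): arr=[15 _ _ _ _ _] head=0 tail=1 count=1
After op 2 (read()): arr=[15 _ _ _ _ _] head=1 tail=1 count=0
After op 3 (write(22)): arr=[15 22 _ _ _ _] head=1 tail=2 count=1
After op 4 (read()): arr=[15 22 _ _ _ _] head=2 tail=2 count=0
After op 5 (write(27)): arr=[15 22 27 _ _ _] head=2 tail=3 count=1
After op 6 (write(7)): arr=[15 22 27 7 _ _] head=2 tail=4 count=2
After op 7 (write(23)): arr=[15 22 27 7 23 _] head=2 tail=5 count=3
After op 8 (write(16)): arr=[15 22 27 7 23 16] head=2 tail=0 count=4
After op 9 (write(19)): arr=[19 22 27 7 23 16] head=2 tail=1 count=5
After op 10 (write(20)): arr=[19 20 27 7 23 16] head=2 tail=2 count=6
After op 11 (read()): arr=[19 20 27 7 23 16] head=3 tail=2 count=5
After op 12 (write(21)): arr=[19 20 21 7 23 16] head=3 tail=3 count=6
After op 13 (write(18)): arr=[19 20 21 18 23 16] head=4 tail=4 count=6
After op 14 (write(26)): arr=[19 20 21 18 26 16] head=5 tail=5 count=6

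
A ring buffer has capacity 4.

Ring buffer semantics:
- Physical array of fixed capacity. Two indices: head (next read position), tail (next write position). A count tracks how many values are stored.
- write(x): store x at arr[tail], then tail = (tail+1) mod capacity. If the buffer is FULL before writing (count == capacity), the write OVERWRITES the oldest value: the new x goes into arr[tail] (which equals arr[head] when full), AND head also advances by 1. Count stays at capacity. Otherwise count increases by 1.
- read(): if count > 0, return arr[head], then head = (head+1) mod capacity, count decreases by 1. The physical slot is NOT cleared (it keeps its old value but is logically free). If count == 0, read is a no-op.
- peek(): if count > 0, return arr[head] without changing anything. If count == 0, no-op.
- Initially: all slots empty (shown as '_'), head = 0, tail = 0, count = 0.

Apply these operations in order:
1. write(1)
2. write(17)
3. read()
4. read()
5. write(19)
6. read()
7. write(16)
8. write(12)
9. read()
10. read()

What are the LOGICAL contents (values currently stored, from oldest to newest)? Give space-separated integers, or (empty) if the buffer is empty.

After op 1 (write(1)): arr=[1 _ _ _] head=0 tail=1 count=1
After op 2 (write(17)): arr=[1 17 _ _] head=0 tail=2 count=2
After op 3 (read()): arr=[1 17 _ _] head=1 tail=2 count=1
After op 4 (read()): arr=[1 17 _ _] head=2 tail=2 count=0
After op 5 (write(19)): arr=[1 17 19 _] head=2 tail=3 count=1
After op 6 (read()): arr=[1 17 19 _] head=3 tail=3 count=0
After op 7 (write(16)): arr=[1 17 19 16] head=3 tail=0 count=1
After op 8 (write(12)): arr=[12 17 19 16] head=3 tail=1 count=2
After op 9 (read()): arr=[12 17 19 16] head=0 tail=1 count=1
After op 10 (read()): arr=[12 17 19 16] head=1 tail=1 count=0

Answer: (empty)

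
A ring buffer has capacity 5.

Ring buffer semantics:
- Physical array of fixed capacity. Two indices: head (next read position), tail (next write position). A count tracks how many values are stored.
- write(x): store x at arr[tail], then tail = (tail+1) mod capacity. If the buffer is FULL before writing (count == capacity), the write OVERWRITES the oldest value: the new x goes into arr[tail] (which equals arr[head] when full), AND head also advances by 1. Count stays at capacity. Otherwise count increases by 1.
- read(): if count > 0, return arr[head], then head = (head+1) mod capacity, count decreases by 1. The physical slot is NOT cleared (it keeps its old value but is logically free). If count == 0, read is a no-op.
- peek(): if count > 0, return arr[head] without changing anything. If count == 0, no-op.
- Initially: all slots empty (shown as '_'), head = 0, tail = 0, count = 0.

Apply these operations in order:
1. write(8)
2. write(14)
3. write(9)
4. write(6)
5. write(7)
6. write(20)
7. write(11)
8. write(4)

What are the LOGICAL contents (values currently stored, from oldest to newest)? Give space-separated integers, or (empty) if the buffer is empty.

Answer: 6 7 20 11 4

Derivation:
After op 1 (write(8)): arr=[8 _ _ _ _] head=0 tail=1 count=1
After op 2 (write(14)): arr=[8 14 _ _ _] head=0 tail=2 count=2
After op 3 (write(9)): arr=[8 14 9 _ _] head=0 tail=3 count=3
After op 4 (write(6)): arr=[8 14 9 6 _] head=0 tail=4 count=4
After op 5 (write(7)): arr=[8 14 9 6 7] head=0 tail=0 count=5
After op 6 (write(20)): arr=[20 14 9 6 7] head=1 tail=1 count=5
After op 7 (write(11)): arr=[20 11 9 6 7] head=2 tail=2 count=5
After op 8 (write(4)): arr=[20 11 4 6 7] head=3 tail=3 count=5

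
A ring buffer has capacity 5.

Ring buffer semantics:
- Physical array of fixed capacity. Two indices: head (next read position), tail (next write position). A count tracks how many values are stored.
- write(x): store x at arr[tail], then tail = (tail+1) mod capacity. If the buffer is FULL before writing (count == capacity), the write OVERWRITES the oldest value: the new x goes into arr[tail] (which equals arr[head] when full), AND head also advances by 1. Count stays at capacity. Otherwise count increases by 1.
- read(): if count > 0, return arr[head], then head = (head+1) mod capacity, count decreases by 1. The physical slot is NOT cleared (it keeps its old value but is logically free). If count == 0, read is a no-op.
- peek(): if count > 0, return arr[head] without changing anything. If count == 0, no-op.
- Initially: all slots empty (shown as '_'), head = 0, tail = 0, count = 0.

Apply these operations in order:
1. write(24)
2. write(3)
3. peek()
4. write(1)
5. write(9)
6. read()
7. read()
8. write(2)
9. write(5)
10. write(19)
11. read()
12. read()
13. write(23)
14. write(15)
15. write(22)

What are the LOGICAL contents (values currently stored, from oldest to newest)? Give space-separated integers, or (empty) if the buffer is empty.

After op 1 (write(24)): arr=[24 _ _ _ _] head=0 tail=1 count=1
After op 2 (write(3)): arr=[24 3 _ _ _] head=0 tail=2 count=2
After op 3 (peek()): arr=[24 3 _ _ _] head=0 tail=2 count=2
After op 4 (write(1)): arr=[24 3 1 _ _] head=0 tail=3 count=3
After op 5 (write(9)): arr=[24 3 1 9 _] head=0 tail=4 count=4
After op 6 (read()): arr=[24 3 1 9 _] head=1 tail=4 count=3
After op 7 (read()): arr=[24 3 1 9 _] head=2 tail=4 count=2
After op 8 (write(2)): arr=[24 3 1 9 2] head=2 tail=0 count=3
After op 9 (write(5)): arr=[5 3 1 9 2] head=2 tail=1 count=4
After op 10 (write(19)): arr=[5 19 1 9 2] head=2 tail=2 count=5
After op 11 (read()): arr=[5 19 1 9 2] head=3 tail=2 count=4
After op 12 (read()): arr=[5 19 1 9 2] head=4 tail=2 count=3
After op 13 (write(23)): arr=[5 19 23 9 2] head=4 tail=3 count=4
After op 14 (write(15)): arr=[5 19 23 15 2] head=4 tail=4 count=5
After op 15 (write(22)): arr=[5 19 23 15 22] head=0 tail=0 count=5

Answer: 5 19 23 15 22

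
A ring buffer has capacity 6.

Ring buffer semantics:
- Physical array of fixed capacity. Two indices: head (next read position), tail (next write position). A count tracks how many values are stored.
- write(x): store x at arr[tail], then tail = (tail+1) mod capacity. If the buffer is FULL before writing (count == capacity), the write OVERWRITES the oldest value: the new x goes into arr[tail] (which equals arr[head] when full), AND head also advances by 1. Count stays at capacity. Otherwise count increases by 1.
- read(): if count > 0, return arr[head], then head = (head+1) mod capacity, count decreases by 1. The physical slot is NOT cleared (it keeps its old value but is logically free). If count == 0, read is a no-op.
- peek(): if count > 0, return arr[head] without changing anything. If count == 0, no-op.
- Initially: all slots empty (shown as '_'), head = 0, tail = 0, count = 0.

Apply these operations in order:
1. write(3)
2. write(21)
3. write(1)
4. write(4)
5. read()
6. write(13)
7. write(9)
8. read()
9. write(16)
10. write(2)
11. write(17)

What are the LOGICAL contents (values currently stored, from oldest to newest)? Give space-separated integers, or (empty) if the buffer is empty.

Answer: 4 13 9 16 2 17

Derivation:
After op 1 (write(3)): arr=[3 _ _ _ _ _] head=0 tail=1 count=1
After op 2 (write(21)): arr=[3 21 _ _ _ _] head=0 tail=2 count=2
After op 3 (write(1)): arr=[3 21 1 _ _ _] head=0 tail=3 count=3
After op 4 (write(4)): arr=[3 21 1 4 _ _] head=0 tail=4 count=4
After op 5 (read()): arr=[3 21 1 4 _ _] head=1 tail=4 count=3
After op 6 (write(13)): arr=[3 21 1 4 13 _] head=1 tail=5 count=4
After op 7 (write(9)): arr=[3 21 1 4 13 9] head=1 tail=0 count=5
After op 8 (read()): arr=[3 21 1 4 13 9] head=2 tail=0 count=4
After op 9 (write(16)): arr=[16 21 1 4 13 9] head=2 tail=1 count=5
After op 10 (write(2)): arr=[16 2 1 4 13 9] head=2 tail=2 count=6
After op 11 (write(17)): arr=[16 2 17 4 13 9] head=3 tail=3 count=6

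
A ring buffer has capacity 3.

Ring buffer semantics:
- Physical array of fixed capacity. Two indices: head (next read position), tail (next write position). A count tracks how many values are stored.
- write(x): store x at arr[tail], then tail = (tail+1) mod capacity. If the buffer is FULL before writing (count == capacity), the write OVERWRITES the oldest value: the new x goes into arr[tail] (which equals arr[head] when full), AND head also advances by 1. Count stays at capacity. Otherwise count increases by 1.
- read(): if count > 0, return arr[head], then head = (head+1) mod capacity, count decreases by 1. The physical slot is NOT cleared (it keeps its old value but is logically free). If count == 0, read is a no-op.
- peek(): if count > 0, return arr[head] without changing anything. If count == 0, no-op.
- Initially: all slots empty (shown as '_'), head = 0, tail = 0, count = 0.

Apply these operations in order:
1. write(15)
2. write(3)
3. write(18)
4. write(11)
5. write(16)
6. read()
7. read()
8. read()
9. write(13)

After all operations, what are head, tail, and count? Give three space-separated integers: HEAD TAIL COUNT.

After op 1 (write(15)): arr=[15 _ _] head=0 tail=1 count=1
After op 2 (write(3)): arr=[15 3 _] head=0 tail=2 count=2
After op 3 (write(18)): arr=[15 3 18] head=0 tail=0 count=3
After op 4 (write(11)): arr=[11 3 18] head=1 tail=1 count=3
After op 5 (write(16)): arr=[11 16 18] head=2 tail=2 count=3
After op 6 (read()): arr=[11 16 18] head=0 tail=2 count=2
After op 7 (read()): arr=[11 16 18] head=1 tail=2 count=1
After op 8 (read()): arr=[11 16 18] head=2 tail=2 count=0
After op 9 (write(13)): arr=[11 16 13] head=2 tail=0 count=1

Answer: 2 0 1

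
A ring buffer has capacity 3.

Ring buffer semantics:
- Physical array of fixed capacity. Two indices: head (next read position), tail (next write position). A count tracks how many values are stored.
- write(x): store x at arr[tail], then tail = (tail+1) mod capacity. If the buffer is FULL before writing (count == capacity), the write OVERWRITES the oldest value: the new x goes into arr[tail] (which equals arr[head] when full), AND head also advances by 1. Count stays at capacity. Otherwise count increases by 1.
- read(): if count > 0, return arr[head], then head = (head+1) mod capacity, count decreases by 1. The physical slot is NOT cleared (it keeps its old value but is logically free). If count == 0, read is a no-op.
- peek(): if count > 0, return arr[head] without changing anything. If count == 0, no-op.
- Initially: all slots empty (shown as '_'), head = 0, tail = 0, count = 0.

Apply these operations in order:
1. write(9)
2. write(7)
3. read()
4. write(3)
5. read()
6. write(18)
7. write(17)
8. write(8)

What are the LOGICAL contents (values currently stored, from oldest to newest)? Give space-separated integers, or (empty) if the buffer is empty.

After op 1 (write(9)): arr=[9 _ _] head=0 tail=1 count=1
After op 2 (write(7)): arr=[9 7 _] head=0 tail=2 count=2
After op 3 (read()): arr=[9 7 _] head=1 tail=2 count=1
After op 4 (write(3)): arr=[9 7 3] head=1 tail=0 count=2
After op 5 (read()): arr=[9 7 3] head=2 tail=0 count=1
After op 6 (write(18)): arr=[18 7 3] head=2 tail=1 count=2
After op 7 (write(17)): arr=[18 17 3] head=2 tail=2 count=3
After op 8 (write(8)): arr=[18 17 8] head=0 tail=0 count=3

Answer: 18 17 8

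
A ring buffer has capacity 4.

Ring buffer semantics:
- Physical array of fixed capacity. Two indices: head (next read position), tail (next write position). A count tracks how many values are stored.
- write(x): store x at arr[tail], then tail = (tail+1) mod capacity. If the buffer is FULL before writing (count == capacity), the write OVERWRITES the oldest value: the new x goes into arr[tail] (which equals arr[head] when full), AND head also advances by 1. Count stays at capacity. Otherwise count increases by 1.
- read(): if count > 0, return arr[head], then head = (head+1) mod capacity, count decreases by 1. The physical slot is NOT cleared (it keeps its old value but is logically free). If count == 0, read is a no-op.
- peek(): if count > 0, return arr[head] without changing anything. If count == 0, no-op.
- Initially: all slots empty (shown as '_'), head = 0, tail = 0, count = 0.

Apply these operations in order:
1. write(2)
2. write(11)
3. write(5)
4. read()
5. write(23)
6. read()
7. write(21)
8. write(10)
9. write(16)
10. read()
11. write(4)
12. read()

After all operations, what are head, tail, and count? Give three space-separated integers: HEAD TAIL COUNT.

After op 1 (write(2)): arr=[2 _ _ _] head=0 tail=1 count=1
After op 2 (write(11)): arr=[2 11 _ _] head=0 tail=2 count=2
After op 3 (write(5)): arr=[2 11 5 _] head=0 tail=3 count=3
After op 4 (read()): arr=[2 11 5 _] head=1 tail=3 count=2
After op 5 (write(23)): arr=[2 11 5 23] head=1 tail=0 count=3
After op 6 (read()): arr=[2 11 5 23] head=2 tail=0 count=2
After op 7 (write(21)): arr=[21 11 5 23] head=2 tail=1 count=3
After op 8 (write(10)): arr=[21 10 5 23] head=2 tail=2 count=4
After op 9 (write(16)): arr=[21 10 16 23] head=3 tail=3 count=4
After op 10 (read()): arr=[21 10 16 23] head=0 tail=3 count=3
After op 11 (write(4)): arr=[21 10 16 4] head=0 tail=0 count=4
After op 12 (read()): arr=[21 10 16 4] head=1 tail=0 count=3

Answer: 1 0 3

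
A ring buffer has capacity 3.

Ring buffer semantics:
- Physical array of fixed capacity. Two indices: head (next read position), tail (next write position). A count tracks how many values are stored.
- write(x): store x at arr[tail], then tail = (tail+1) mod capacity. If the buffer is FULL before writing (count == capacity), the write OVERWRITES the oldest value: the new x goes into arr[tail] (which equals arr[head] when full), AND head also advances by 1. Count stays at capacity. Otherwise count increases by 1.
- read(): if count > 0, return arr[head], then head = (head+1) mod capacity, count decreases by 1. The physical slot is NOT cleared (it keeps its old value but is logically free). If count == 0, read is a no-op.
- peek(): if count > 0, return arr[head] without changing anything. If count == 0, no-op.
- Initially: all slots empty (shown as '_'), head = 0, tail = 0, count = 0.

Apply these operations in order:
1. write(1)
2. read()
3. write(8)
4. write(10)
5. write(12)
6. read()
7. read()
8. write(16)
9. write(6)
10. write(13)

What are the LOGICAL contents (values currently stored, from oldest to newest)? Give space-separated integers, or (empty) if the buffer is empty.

After op 1 (write(1)): arr=[1 _ _] head=0 tail=1 count=1
After op 2 (read()): arr=[1 _ _] head=1 tail=1 count=0
After op 3 (write(8)): arr=[1 8 _] head=1 tail=2 count=1
After op 4 (write(10)): arr=[1 8 10] head=1 tail=0 count=2
After op 5 (write(12)): arr=[12 8 10] head=1 tail=1 count=3
After op 6 (read()): arr=[12 8 10] head=2 tail=1 count=2
After op 7 (read()): arr=[12 8 10] head=0 tail=1 count=1
After op 8 (write(16)): arr=[12 16 10] head=0 tail=2 count=2
After op 9 (write(6)): arr=[12 16 6] head=0 tail=0 count=3
After op 10 (write(13)): arr=[13 16 6] head=1 tail=1 count=3

Answer: 16 6 13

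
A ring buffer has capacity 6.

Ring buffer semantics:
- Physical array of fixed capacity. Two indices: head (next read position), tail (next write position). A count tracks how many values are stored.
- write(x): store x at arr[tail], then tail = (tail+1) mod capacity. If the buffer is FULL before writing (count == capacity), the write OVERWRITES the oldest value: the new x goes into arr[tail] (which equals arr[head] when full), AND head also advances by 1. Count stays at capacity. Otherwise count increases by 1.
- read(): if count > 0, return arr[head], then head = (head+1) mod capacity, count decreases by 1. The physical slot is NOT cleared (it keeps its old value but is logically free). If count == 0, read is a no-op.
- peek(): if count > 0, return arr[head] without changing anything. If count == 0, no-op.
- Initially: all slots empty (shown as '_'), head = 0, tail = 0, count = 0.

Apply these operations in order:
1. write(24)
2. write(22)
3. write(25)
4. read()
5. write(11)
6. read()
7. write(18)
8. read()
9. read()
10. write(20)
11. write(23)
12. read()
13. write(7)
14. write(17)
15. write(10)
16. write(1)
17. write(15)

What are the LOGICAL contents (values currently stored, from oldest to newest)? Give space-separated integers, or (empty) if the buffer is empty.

Answer: 23 7 17 10 1 15

Derivation:
After op 1 (write(24)): arr=[24 _ _ _ _ _] head=0 tail=1 count=1
After op 2 (write(22)): arr=[24 22 _ _ _ _] head=0 tail=2 count=2
After op 3 (write(25)): arr=[24 22 25 _ _ _] head=0 tail=3 count=3
After op 4 (read()): arr=[24 22 25 _ _ _] head=1 tail=3 count=2
After op 5 (write(11)): arr=[24 22 25 11 _ _] head=1 tail=4 count=3
After op 6 (read()): arr=[24 22 25 11 _ _] head=2 tail=4 count=2
After op 7 (write(18)): arr=[24 22 25 11 18 _] head=2 tail=5 count=3
After op 8 (read()): arr=[24 22 25 11 18 _] head=3 tail=5 count=2
After op 9 (read()): arr=[24 22 25 11 18 _] head=4 tail=5 count=1
After op 10 (write(20)): arr=[24 22 25 11 18 20] head=4 tail=0 count=2
After op 11 (write(23)): arr=[23 22 25 11 18 20] head=4 tail=1 count=3
After op 12 (read()): arr=[23 22 25 11 18 20] head=5 tail=1 count=2
After op 13 (write(7)): arr=[23 7 25 11 18 20] head=5 tail=2 count=3
After op 14 (write(17)): arr=[23 7 17 11 18 20] head=5 tail=3 count=4
After op 15 (write(10)): arr=[23 7 17 10 18 20] head=5 tail=4 count=5
After op 16 (write(1)): arr=[23 7 17 10 1 20] head=5 tail=5 count=6
After op 17 (write(15)): arr=[23 7 17 10 1 15] head=0 tail=0 count=6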